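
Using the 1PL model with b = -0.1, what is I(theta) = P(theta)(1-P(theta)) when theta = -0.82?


P = 1/(1+exp(-(-0.82--0.1))) = 0.3274
I = P*(1-P) = 0.3274 * 0.6726
I = 0.2202

0.2202


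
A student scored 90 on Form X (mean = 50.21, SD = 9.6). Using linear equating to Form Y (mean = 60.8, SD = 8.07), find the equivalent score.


slope = SD_Y / SD_X = 8.07 / 9.6 ~ 0.8406
intercept = mean_Y - slope * mean_X = 60.8 - (8.07 / 9.6) * 50.21 ~ 18.5922
Y = slope * X + intercept. To avoid rounding drift from the rounded slope/intercept, evaluate the equivalent form Y = mean_Y + SD_Y * (X - mean_X) / SD_X at full precision:
Y = 60.8 + 8.07 * (90 - 50.21) / 9.6
Y = 60.8 + 8.07 * 39.79 / 9.6
Y = 60.8 + 321.1053 / 9.6
Y = 60.8 + 33.4485
Y = 94.2485

94.2485


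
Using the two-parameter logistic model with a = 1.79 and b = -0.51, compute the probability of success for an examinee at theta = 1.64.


a*(theta - b) = 1.79 * (1.64 - -0.51) = 3.8485
exp(-3.8485) = 0.0213
P = 1 / (1 + 0.0213)
P = 0.9791

0.9791


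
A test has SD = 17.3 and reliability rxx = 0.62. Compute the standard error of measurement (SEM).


SEM = SD * sqrt(1 - rxx)
SEM = 17.3 * sqrt(1 - 0.62)
SEM = 17.3 * sqrt(0.38) = 17.3 * 0.616441
SEM = 10.6644

10.6644


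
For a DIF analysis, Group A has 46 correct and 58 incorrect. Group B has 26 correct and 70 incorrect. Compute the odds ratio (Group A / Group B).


Odds_A = 46/58 = 0.7931
Odds_B = 26/70 = 0.3714
OR = Odds_A / Odds_B = 0.7931 / 0.3714
Exactly, OR = (46 * 70) / (58 * 26) = 3220 / 1508
OR = 2.1353

2.1353


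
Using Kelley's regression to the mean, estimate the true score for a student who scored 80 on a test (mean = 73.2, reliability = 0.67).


T_est = rxx * X + (1 - rxx) * mean
T_est = 0.67 * 80 + 0.33 * 73.2
T_est = 53.6 + 24.156
T_est = 77.756

77.756


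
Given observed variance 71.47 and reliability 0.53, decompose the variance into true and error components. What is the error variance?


var_true = rxx * var_obs = 0.53 * 71.47 = 37.8791
var_error = var_obs - var_true
var_error = 71.47 - 37.8791
var_error = 33.5909

33.5909


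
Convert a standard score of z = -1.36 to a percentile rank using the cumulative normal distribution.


CDF(z) = 0.5 * (1 + erf(z/sqrt(2)))
erf(-0.9617) = -0.8262
CDF = 0.0869
Percentile rank = 0.0869 * 100 = 8.69

8.69


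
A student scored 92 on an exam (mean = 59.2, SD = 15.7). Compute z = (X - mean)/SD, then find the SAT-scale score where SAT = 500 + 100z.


z = (X - mean) / SD = (92 - 59.2) / 15.7
z = 32.8 / 15.7
z = 2.0892
SAT-scale = SAT = 500 + 100z
Carry z at full precision (z = 32.8 / 15.7) into the conversion:
SAT-scale = 500 + 100 * (32.8 / 15.7) = 500 + 3280 / 15.7
SAT-scale = 500 + 208.9172
SAT-scale = 708.9172

708.9172


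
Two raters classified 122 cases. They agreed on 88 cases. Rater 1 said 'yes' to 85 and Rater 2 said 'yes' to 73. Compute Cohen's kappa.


P_o = 88/122 = 0.721311
P_e = (85*73 + 37*49) / 14884 = 0.538699
kappa = (P_o - P_e) / (1 - P_e)
kappa = (0.721311 - 0.538699) / (1 - 0.538699)
kappa = 0.3959

0.3959


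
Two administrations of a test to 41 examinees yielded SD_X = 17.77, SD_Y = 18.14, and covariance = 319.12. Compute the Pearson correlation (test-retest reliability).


r = cov(X,Y) / (SD_X * SD_Y)
r = 319.12 / (17.77 * 18.14)
r = 319.12 / 322.3478
r = 0.99

0.99


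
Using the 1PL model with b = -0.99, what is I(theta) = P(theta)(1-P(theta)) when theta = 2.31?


P = 1/(1+exp(-(2.31--0.99))) = 0.9644
I = P*(1-P) = 0.9644 * 0.0356
I = 0.0343

0.0343


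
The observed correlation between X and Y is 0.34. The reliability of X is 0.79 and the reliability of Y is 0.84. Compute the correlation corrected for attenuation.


r_corrected = rxy / sqrt(rxx * ryy)
= 0.34 / sqrt(0.79 * 0.84)
= 0.34 / sqrt(0.6636)
= 0.34 / 0.814616
r_corrected = 0.4174

0.4174


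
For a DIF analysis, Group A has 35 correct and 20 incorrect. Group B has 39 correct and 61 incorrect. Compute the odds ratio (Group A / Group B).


Odds_A = 35/20 = 1.75
Odds_B = 39/61 = 0.6393
OR = Odds_A / Odds_B = 1.75 / 0.6393
Exactly, OR = (35 * 61) / (20 * 39) = 2135 / 780
OR = 2.7372

2.7372


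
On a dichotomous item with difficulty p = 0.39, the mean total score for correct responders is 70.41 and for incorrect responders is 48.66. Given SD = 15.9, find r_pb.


q = 1 - p = 0.61
rpb = ((M1 - M0) / SD) * sqrt(p * q)
rpb = ((70.41 - 48.66) / 15.9) * sqrt(0.39 * 0.61)
rpb = 0.6672

0.6672


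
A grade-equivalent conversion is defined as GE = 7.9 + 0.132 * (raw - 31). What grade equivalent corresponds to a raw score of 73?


raw - median = 73 - 31 = 42
slope * diff = 0.132 * 42 = 5.544
GE = 7.9 + 5.544
GE = 13.444

13.444


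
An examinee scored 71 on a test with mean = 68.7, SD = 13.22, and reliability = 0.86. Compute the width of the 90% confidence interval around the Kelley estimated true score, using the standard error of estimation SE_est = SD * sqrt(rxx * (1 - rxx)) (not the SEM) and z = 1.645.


True score estimate = 0.86*71 + 0.14*68.7 = 70.678
SE_est = SD * sqrt(rxx * (1 - rxx)) = 13.22 * sqrt(0.86 * 0.14) = 13.22 * sqrt(0.1204) = 4.587169
CI = T_est +/- z * SE_est, so width = 2 * z * SE_est = 2 * 1.645 * 4.587169
Width = 15.0918

15.0918


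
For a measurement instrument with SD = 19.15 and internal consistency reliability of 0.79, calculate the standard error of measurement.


SEM = SD * sqrt(1 - rxx)
SEM = 19.15 * sqrt(1 - 0.79)
SEM = 19.15 * sqrt(0.21) = 19.15 * 0.458258
SEM = 8.7756

8.7756


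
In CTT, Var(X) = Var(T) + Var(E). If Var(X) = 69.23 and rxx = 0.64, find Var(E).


var_true = rxx * var_obs = 0.64 * 69.23 = 44.3072
var_error = var_obs - var_true
var_error = 69.23 - 44.3072
var_error = 24.9228

24.9228


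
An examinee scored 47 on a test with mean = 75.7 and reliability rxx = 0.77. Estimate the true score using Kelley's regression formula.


T_est = rxx * X + (1 - rxx) * mean
T_est = 0.77 * 47 + 0.23 * 75.7
T_est = 36.19 + 17.411
T_est = 53.601

53.601


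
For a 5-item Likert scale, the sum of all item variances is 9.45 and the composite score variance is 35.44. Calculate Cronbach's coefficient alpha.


alpha = (k/(k-1)) * (1 - sum(si^2)/s_total^2)
= (5/4) * (1 - 9.45/35.44)
alpha = 0.9167

0.9167


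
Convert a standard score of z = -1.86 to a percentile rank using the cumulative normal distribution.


CDF(z) = 0.5 * (1 + erf(z/sqrt(2)))
erf(-1.3152) = -0.9371
CDF = 0.0314
Percentile rank = 0.0314 * 100 = 3.14

3.14


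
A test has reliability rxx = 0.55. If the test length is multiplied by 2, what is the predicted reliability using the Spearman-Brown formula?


r_new = (n * rxx) / (1 + (n-1) * rxx)
r_new = (2 * 0.55) / (1 + 1 * 0.55)
r_new = 1.1 / 1.55
r_new = 0.7097

0.7097


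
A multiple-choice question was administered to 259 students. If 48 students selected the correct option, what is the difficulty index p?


Item difficulty p = number correct / total examinees
p = 48 / 259
p = 0.1853

0.1853


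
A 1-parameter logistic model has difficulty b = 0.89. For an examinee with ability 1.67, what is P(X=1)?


theta - b = 1.67 - 0.89 = 0.78
exp(-(theta - b)) = exp(-0.78) = 0.4584
P = 1 / (1 + 0.4584)
P = 0.6857

0.6857


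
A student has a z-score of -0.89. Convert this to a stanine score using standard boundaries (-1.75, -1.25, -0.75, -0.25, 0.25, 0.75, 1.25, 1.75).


Stanine boundaries: [-1.75, -1.25, -0.75, -0.25, 0.25, 0.75, 1.25, 1.75]
z = -0.89
Check each boundary:
  z >= -1.75 -> could be stanine 2
  z >= -1.25 -> could be stanine 3
  z < -0.75
  z < -0.25
  z < 0.25
  z < 0.75
  z < 1.25
  z < 1.75
Highest qualifying boundary gives stanine = 3

3


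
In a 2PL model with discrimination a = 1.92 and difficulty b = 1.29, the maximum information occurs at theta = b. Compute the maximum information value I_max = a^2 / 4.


For 2PL, max info at theta = b = 1.29
I_max = a^2 / 4 = 1.92^2 / 4
= 3.6864 / 4
I_max = 0.9216

0.9216


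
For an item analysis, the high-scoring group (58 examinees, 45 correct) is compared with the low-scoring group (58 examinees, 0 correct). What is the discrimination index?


p_upper = 45/58 = 0.7759
p_lower = 0/58 = 0.0
D = 0.7759 - 0.0 = 0.7759

0.7759


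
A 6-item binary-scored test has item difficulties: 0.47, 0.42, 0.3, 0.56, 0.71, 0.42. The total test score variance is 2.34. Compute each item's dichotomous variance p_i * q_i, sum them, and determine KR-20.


For each item, compute p_i * q_i:
  Item 1: 0.47 * 0.53 = 0.2491
  Item 2: 0.42 * 0.58 = 0.2436
  Item 3: 0.3 * 0.7 = 0.21
  Item 4: 0.56 * 0.44 = 0.2464
  Item 5: 0.71 * 0.29 = 0.2059
  Item 6: 0.42 * 0.58 = 0.2436
Sum(p_i * q_i) = 0.2491 + 0.2436 + 0.21 + 0.2464 + 0.2059 + 0.2436 = 1.3986
KR-20 = (k/(k-1)) * (1 - Sum(p_i*q_i) / Var_total)
= (6/5) * (1 - 1.3986/2.34)
= 1.2 * 0.4023
KR-20 = 0.4828

0.4828


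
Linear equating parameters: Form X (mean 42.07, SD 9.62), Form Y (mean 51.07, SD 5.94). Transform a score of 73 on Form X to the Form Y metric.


slope = SD_Y / SD_X = 5.94 / 9.62 ~ 0.6175
intercept = mean_Y - slope * mean_X = 51.07 - (5.94 / 9.62) * 42.07 ~ 25.0933
Y = slope * X + intercept. To avoid rounding drift from the rounded slope/intercept, evaluate the equivalent form Y = mean_Y + SD_Y * (X - mean_X) / SD_X at full precision:
Y = 51.07 + 5.94 * (73 - 42.07) / 9.62
Y = 51.07 + 5.94 * 30.93 / 9.62
Y = 51.07 + 183.7242 / 9.62
Y = 51.07 + 19.0981
Y = 70.1681

70.1681


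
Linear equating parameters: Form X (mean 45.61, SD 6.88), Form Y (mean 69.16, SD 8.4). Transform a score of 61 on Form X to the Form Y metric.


slope = SD_Y / SD_X = 8.4 / 6.88 ~ 1.2209
intercept = mean_Y - slope * mean_X = 69.16 - (8.4 / 6.88) * 45.61 ~ 13.4734
Y = slope * X + intercept. To avoid rounding drift from the rounded slope/intercept, evaluate the equivalent form Y = mean_Y + SD_Y * (X - mean_X) / SD_X at full precision:
Y = 69.16 + 8.4 * (61 - 45.61) / 6.88
Y = 69.16 + 8.4 * 15.39 / 6.88
Y = 69.16 + 129.276 / 6.88
Y = 69.16 + 18.7901
Y = 87.9501

87.9501


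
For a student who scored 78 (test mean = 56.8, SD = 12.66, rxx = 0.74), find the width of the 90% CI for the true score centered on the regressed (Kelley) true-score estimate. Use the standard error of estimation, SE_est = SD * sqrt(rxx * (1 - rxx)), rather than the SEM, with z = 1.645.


True score estimate = 0.74*78 + 0.26*56.8 = 72.488
SE_est = SD * sqrt(rxx * (1 - rxx)) = 12.66 * sqrt(0.74 * 0.26) = 12.66 * sqrt(0.1924) = 5.55311
CI = T_est +/- z * SE_est, so width = 2 * z * SE_est = 2 * 1.645 * 5.55311
Width = 18.2697

18.2697


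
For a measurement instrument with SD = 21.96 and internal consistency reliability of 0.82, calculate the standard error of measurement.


SEM = SD * sqrt(1 - rxx)
SEM = 21.96 * sqrt(1 - 0.82)
SEM = 21.96 * sqrt(0.18) = 21.96 * 0.424264
SEM = 9.3168

9.3168


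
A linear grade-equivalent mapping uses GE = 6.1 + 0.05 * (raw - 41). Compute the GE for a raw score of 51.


raw - median = 51 - 41 = 10
slope * diff = 0.05 * 10 = 0.5
GE = 6.1 + 0.5
GE = 6.6

6.6


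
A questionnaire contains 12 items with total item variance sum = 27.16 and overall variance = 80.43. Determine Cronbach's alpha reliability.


alpha = (k/(k-1)) * (1 - sum(si^2)/s_total^2)
= (12/11) * (1 - 27.16/80.43)
alpha = 0.7225

0.7225


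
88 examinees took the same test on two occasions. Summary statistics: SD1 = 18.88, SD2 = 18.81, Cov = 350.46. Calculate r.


r = cov(X,Y) / (SD_X * SD_Y)
r = 350.46 / (18.88 * 18.81)
r = 350.46 / 355.1328
r = 0.9868

0.9868


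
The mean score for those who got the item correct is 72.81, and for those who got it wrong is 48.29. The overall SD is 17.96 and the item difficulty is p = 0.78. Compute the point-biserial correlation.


q = 1 - p = 0.22
rpb = ((M1 - M0) / SD) * sqrt(p * q)
rpb = ((72.81 - 48.29) / 17.96) * sqrt(0.78 * 0.22)
rpb = 0.5656

0.5656


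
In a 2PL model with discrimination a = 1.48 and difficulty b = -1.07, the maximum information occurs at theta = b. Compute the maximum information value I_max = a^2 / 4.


For 2PL, max info at theta = b = -1.07
I_max = a^2 / 4 = 1.48^2 / 4
= 2.1904 / 4
I_max = 0.5476

0.5476


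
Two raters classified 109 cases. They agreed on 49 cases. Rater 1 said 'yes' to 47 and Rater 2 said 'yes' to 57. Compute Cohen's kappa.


P_o = 49/109 = 0.449541
P_e = (47*57 + 62*52) / 11881 = 0.496844
kappa = (P_o - P_e) / (1 - P_e)
kappa = (0.449541 - 0.496844) / (1 - 0.496844)
kappa = -0.094

-0.094


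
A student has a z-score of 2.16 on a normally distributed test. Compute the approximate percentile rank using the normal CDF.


CDF(z) = 0.5 * (1 + erf(z/sqrt(2)))
erf(1.5274) = 0.9692
CDF = 0.9846
Percentile rank = 0.9846 * 100 = 98.46

98.46


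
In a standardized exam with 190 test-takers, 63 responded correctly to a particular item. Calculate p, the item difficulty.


Item difficulty p = number correct / total examinees
p = 63 / 190
p = 0.3316

0.3316


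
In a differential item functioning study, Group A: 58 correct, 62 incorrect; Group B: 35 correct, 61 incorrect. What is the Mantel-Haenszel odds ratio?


Odds_A = 58/62 = 0.9355
Odds_B = 35/61 = 0.5738
OR = Odds_A / Odds_B = 0.9355 / 0.5738
Exactly, OR = (58 * 61) / (62 * 35) = 3538 / 2170
OR = 1.6304

1.6304


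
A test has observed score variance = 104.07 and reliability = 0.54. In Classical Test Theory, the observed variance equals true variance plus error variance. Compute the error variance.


var_true = rxx * var_obs = 0.54 * 104.07 = 56.1978
var_error = var_obs - var_true
var_error = 104.07 - 56.1978
var_error = 47.8722

47.8722


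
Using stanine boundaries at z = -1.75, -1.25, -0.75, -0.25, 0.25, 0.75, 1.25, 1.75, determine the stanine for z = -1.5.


Stanine boundaries: [-1.75, -1.25, -0.75, -0.25, 0.25, 0.75, 1.25, 1.75]
z = -1.5
Check each boundary:
  z >= -1.75 -> could be stanine 2
  z < -1.25
  z < -0.75
  z < -0.25
  z < 0.25
  z < 0.75
  z < 1.25
  z < 1.75
Highest qualifying boundary gives stanine = 2

2


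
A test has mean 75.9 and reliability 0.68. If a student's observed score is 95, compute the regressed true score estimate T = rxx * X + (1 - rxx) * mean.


T_est = rxx * X + (1 - rxx) * mean
T_est = 0.68 * 95 + 0.32 * 75.9
T_est = 64.6 + 24.288
T_est = 88.888

88.888


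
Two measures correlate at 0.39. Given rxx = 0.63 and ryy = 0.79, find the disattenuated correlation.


r_corrected = rxy / sqrt(rxx * ryy)
= 0.39 / sqrt(0.63 * 0.79)
= 0.39 / sqrt(0.4977)
= 0.39 / 0.705479
r_corrected = 0.5528

0.5528


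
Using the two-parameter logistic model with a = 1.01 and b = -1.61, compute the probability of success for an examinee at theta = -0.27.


a*(theta - b) = 1.01 * (-0.27 - -1.61) = 1.3534
exp(-1.3534) = 0.2584
P = 1 / (1 + 0.2584)
P = 0.7947

0.7947


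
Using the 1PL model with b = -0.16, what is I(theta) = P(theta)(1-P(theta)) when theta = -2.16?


P = 1/(1+exp(-(-2.16--0.16))) = 0.1192
I = P*(1-P) = 0.1192 * 0.8808
I = 0.105

0.105


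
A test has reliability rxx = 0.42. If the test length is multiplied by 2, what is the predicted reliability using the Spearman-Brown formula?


r_new = (n * rxx) / (1 + (n-1) * rxx)
r_new = (2 * 0.42) / (1 + 1 * 0.42)
r_new = 0.84 / 1.42
r_new = 0.5915

0.5915


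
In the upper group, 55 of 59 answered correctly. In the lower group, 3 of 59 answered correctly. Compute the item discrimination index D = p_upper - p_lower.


p_upper = 55/59 = 0.9322
p_lower = 3/59 = 0.0508
D = 0.9322 - 0.0508 = 0.8814

0.8814


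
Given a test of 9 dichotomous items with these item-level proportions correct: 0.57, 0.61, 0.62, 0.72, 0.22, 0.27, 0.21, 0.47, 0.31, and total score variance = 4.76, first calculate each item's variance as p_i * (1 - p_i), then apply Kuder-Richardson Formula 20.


For each item, compute p_i * q_i:
  Item 1: 0.57 * 0.43 = 0.2451
  Item 2: 0.61 * 0.39 = 0.2379
  Item 3: 0.62 * 0.38 = 0.2356
  Item 4: 0.72 * 0.28 = 0.2016
  Item 5: 0.22 * 0.78 = 0.1716
  Item 6: 0.27 * 0.73 = 0.1971
  Item 7: 0.21 * 0.79 = 0.1659
  Item 8: 0.47 * 0.53 = 0.2491
  Item 9: 0.31 * 0.69 = 0.2139
Sum(p_i * q_i) = 0.2451 + 0.2379 + 0.2356 + 0.2016 + 0.1716 + 0.1971 + 0.1659 + 0.2491 + 0.2139 = 1.9178
KR-20 = (k/(k-1)) * (1 - Sum(p_i*q_i) / Var_total)
= (9/8) * (1 - 1.9178/4.76)
= 1.125 * 0.5971
KR-20 = 0.6717

0.6717


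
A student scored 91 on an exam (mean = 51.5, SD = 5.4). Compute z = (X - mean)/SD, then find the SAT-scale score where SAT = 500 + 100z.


z = (X - mean) / SD = (91 - 51.5) / 5.4
z = 39.5 / 5.4
z = 7.3148
SAT-scale = SAT = 500 + 100z
Carry z at full precision (z = 39.5 / 5.4) into the conversion:
SAT-scale = 500 + 100 * (39.5 / 5.4) = 500 + 3950 / 5.4
SAT-scale = 500 + 731.4815
SAT-scale = 1231.4815

1231.4815


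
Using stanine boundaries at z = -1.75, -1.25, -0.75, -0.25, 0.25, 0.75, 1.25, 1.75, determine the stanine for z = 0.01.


Stanine boundaries: [-1.75, -1.25, -0.75, -0.25, 0.25, 0.75, 1.25, 1.75]
z = 0.01
Check each boundary:
  z >= -1.75 -> could be stanine 2
  z >= -1.25 -> could be stanine 3
  z >= -0.75 -> could be stanine 4
  z >= -0.25 -> could be stanine 5
  z < 0.25
  z < 0.75
  z < 1.25
  z < 1.75
Highest qualifying boundary gives stanine = 5

5


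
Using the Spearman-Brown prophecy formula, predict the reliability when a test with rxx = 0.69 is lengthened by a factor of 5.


r_new = (n * rxx) / (1 + (n-1) * rxx)
r_new = (5 * 0.69) / (1 + 4 * 0.69)
r_new = 3.45 / 3.76
r_new = 0.9176

0.9176


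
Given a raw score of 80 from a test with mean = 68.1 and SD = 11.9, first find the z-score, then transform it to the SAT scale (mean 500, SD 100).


z = (X - mean) / SD = (80 - 68.1) / 11.9
z = 11.9 / 11.9
z = 1.0
SAT-scale = SAT = 500 + 100z
Carry z at full precision (z = 11.9 / 11.9) into the conversion:
SAT-scale = 500 + 100 * (11.9 / 11.9) = 500 + 1190 / 11.9
SAT-scale = 500 + 100.0
SAT-scale = 600.0

600.0


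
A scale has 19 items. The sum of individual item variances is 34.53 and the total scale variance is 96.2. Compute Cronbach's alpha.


alpha = (k/(k-1)) * (1 - sum(si^2)/s_total^2)
= (19/18) * (1 - 34.53/96.2)
alpha = 0.6767

0.6767


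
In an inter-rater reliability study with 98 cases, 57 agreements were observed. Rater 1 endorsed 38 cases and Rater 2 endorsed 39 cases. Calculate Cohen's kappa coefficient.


P_o = 57/98 = 0.581633
P_e = (38*39 + 60*59) / 9604 = 0.522907
kappa = (P_o - P_e) / (1 - P_e)
kappa = (0.581633 - 0.522907) / (1 - 0.522907)
kappa = 0.1231

0.1231


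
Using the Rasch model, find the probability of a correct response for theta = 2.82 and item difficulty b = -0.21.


theta - b = 2.82 - -0.21 = 3.03
exp(-(theta - b)) = exp(-3.03) = 0.0483
P = 1 / (1 + 0.0483)
P = 0.9539

0.9539


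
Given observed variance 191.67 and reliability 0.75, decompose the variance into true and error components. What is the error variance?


var_true = rxx * var_obs = 0.75 * 191.67 = 143.7525
var_error = var_obs - var_true
var_error = 191.67 - 143.7525
var_error = 47.9175

47.9175


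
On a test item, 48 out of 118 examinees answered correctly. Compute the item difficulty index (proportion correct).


Item difficulty p = number correct / total examinees
p = 48 / 118
p = 0.4068

0.4068


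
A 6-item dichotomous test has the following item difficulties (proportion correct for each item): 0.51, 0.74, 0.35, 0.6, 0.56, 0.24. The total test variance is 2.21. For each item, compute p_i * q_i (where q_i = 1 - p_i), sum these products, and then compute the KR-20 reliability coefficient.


For each item, compute p_i * q_i:
  Item 1: 0.51 * 0.49 = 0.2499
  Item 2: 0.74 * 0.26 = 0.1924
  Item 3: 0.35 * 0.65 = 0.2275
  Item 4: 0.6 * 0.4 = 0.24
  Item 5: 0.56 * 0.44 = 0.2464
  Item 6: 0.24 * 0.76 = 0.1824
Sum(p_i * q_i) = 0.2499 + 0.1924 + 0.2275 + 0.24 + 0.2464 + 0.1824 = 1.3386
KR-20 = (k/(k-1)) * (1 - Sum(p_i*q_i) / Var_total)
= (6/5) * (1 - 1.3386/2.21)
= 1.2 * 0.3943
KR-20 = 0.4732

0.4732


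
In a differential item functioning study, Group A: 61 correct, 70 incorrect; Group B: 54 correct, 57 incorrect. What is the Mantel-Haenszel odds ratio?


Odds_A = 61/70 = 0.8714
Odds_B = 54/57 = 0.9474
OR = Odds_A / Odds_B = 0.8714 / 0.9474
Exactly, OR = (61 * 57) / (70 * 54) = 3477 / 3780
OR = 0.9198

0.9198


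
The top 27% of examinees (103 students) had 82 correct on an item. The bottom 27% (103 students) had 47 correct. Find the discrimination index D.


p_upper = 82/103 = 0.7961
p_lower = 47/103 = 0.4563
D = 0.7961 - 0.4563 = 0.3398

0.3398


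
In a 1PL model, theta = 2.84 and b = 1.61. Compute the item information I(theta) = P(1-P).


P = 1/(1+exp(-(2.84-1.61))) = 0.7738
I = P*(1-P) = 0.7738 * 0.2262
I = 0.175

0.175


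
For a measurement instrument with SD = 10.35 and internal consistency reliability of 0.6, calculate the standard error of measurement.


SEM = SD * sqrt(1 - rxx)
SEM = 10.35 * sqrt(1 - 0.6)
SEM = 10.35 * sqrt(0.4) = 10.35 * 0.632456
SEM = 6.5459

6.5459


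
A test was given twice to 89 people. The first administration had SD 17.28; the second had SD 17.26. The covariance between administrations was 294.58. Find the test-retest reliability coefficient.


r = cov(X,Y) / (SD_X * SD_Y)
r = 294.58 / (17.28 * 17.26)
r = 294.58 / 298.2528
r = 0.9877

0.9877


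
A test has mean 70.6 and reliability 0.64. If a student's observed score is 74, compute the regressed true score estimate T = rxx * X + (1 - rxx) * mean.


T_est = rxx * X + (1 - rxx) * mean
T_est = 0.64 * 74 + 0.36 * 70.6
T_est = 47.36 + 25.416
T_est = 72.776

72.776


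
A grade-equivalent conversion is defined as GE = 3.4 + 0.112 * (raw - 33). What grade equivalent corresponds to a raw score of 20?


raw - median = 20 - 33 = -13
slope * diff = 0.112 * -13 = -1.456
GE = 3.4 + -1.456
GE = 1.944

1.944


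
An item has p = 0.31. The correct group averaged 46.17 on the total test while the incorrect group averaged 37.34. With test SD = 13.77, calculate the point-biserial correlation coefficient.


q = 1 - p = 0.69
rpb = ((M1 - M0) / SD) * sqrt(p * q)
rpb = ((46.17 - 37.34) / 13.77) * sqrt(0.31 * 0.69)
rpb = 0.2966

0.2966


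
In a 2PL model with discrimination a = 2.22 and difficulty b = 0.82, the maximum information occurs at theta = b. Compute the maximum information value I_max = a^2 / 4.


For 2PL, max info at theta = b = 0.82
I_max = a^2 / 4 = 2.22^2 / 4
= 4.9284 / 4
I_max = 1.2321

1.2321


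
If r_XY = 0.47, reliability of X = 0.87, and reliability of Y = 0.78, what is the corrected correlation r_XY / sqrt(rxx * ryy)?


r_corrected = rxy / sqrt(rxx * ryy)
= 0.47 / sqrt(0.87 * 0.78)
= 0.47 / sqrt(0.6786)
= 0.47 / 0.823772
r_corrected = 0.5705

0.5705


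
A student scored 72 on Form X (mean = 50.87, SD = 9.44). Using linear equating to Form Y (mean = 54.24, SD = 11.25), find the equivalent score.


slope = SD_Y / SD_X = 11.25 / 9.44 ~ 1.1917
intercept = mean_Y - slope * mean_X = 54.24 - (11.25 / 9.44) * 50.87 ~ -6.3837
Y = slope * X + intercept. To avoid rounding drift from the rounded slope/intercept, evaluate the equivalent form Y = mean_Y + SD_Y * (X - mean_X) / SD_X at full precision:
Y = 54.24 + 11.25 * (72 - 50.87) / 9.44
Y = 54.24 + 11.25 * 21.13 / 9.44
Y = 54.24 + 237.7125 / 9.44
Y = 54.24 + 25.1814
Y = 79.4214

79.4214


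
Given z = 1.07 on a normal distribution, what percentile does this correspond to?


CDF(z) = 0.5 * (1 + erf(z/sqrt(2)))
erf(0.7566) = 0.7154
CDF = 0.8577
Percentile rank = 0.8577 * 100 = 85.77

85.77


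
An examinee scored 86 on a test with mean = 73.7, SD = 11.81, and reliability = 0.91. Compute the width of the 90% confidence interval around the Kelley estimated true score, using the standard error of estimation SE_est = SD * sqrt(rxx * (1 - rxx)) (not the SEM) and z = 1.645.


True score estimate = 0.91*86 + 0.09*73.7 = 84.893
SE_est = SD * sqrt(rxx * (1 - rxx)) = 11.81 * sqrt(0.91 * 0.09) = 11.81 * sqrt(0.0819) = 3.379807
CI = T_est +/- z * SE_est, so width = 2 * z * SE_est = 2 * 1.645 * 3.379807
Width = 11.1196

11.1196


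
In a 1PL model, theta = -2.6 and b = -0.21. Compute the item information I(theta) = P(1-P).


P = 1/(1+exp(-(-2.6--0.21))) = 0.0839
I = P*(1-P) = 0.0839 * 0.9161
I = 0.0769

0.0769


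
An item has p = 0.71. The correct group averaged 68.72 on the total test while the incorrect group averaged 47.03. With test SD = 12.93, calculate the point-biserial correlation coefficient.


q = 1 - p = 0.29
rpb = ((M1 - M0) / SD) * sqrt(p * q)
rpb = ((68.72 - 47.03) / 12.93) * sqrt(0.71 * 0.29)
rpb = 0.7612

0.7612


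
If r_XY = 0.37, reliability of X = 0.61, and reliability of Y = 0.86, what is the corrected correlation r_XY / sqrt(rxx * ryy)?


r_corrected = rxy / sqrt(rxx * ryy)
= 0.37 / sqrt(0.61 * 0.86)
= 0.37 / sqrt(0.5246)
= 0.37 / 0.724293
r_corrected = 0.5108

0.5108


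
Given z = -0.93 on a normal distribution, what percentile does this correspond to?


CDF(z) = 0.5 * (1 + erf(z/sqrt(2)))
erf(-0.6576) = -0.6476
CDF = 0.1762
Percentile rank = 0.1762 * 100 = 17.62

17.62


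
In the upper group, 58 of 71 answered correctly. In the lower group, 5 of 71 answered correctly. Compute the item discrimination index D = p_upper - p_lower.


p_upper = 58/71 = 0.8169
p_lower = 5/71 = 0.0704
D = 0.8169 - 0.0704 = 0.7465

0.7465


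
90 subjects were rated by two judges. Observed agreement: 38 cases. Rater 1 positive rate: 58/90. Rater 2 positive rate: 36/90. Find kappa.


P_o = 38/90 = 0.422222
P_e = (58*36 + 32*54) / 8100 = 0.471111
kappa = (P_o - P_e) / (1 - P_e)
kappa = (0.422222 - 0.471111) / (1 - 0.471111)
kappa = -0.0924

-0.0924


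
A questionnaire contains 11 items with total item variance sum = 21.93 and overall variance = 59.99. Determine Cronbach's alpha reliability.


alpha = (k/(k-1)) * (1 - sum(si^2)/s_total^2)
= (11/10) * (1 - 21.93/59.99)
alpha = 0.6979

0.6979


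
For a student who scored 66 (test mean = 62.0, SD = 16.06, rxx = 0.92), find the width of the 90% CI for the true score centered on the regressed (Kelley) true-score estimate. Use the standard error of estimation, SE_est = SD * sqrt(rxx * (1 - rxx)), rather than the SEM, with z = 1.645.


True score estimate = 0.92*66 + 0.08*62.0 = 65.68
SE_est = SD * sqrt(rxx * (1 - rxx)) = 16.06 * sqrt(0.92 * 0.08) = 16.06 * sqrt(0.0736) = 4.356969
CI = T_est +/- z * SE_est, so width = 2 * z * SE_est = 2 * 1.645 * 4.356969
Width = 14.3344

14.3344


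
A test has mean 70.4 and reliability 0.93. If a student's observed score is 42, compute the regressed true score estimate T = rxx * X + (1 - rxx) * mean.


T_est = rxx * X + (1 - rxx) * mean
T_est = 0.93 * 42 + 0.07 * 70.4
T_est = 39.06 + 4.928
T_est = 43.988

43.988


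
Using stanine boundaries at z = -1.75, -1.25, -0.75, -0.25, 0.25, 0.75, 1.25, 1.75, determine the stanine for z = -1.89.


Stanine boundaries: [-1.75, -1.25, -0.75, -0.25, 0.25, 0.75, 1.25, 1.75]
z = -1.89
Check each boundary:
  z < -1.75
  z < -1.25
  z < -0.75
  z < -0.25
  z < 0.25
  z < 0.75
  z < 1.25
  z < 1.75
Highest qualifying boundary gives stanine = 1

1


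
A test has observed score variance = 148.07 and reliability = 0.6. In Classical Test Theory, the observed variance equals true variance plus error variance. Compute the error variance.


var_true = rxx * var_obs = 0.6 * 148.07 = 88.842
var_error = var_obs - var_true
var_error = 148.07 - 88.842
var_error = 59.228

59.228


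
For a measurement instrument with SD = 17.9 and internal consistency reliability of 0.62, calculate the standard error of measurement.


SEM = SD * sqrt(1 - rxx)
SEM = 17.9 * sqrt(1 - 0.62)
SEM = 17.9 * sqrt(0.38) = 17.9 * 0.616441
SEM = 11.0343

11.0343


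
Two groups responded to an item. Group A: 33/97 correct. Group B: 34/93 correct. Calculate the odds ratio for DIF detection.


Odds_A = 33/64 = 0.5156
Odds_B = 34/59 = 0.5763
OR = Odds_A / Odds_B = 0.5156 / 0.5763
Exactly, OR = (33 * 59) / (64 * 34) = 1947 / 2176
OR = 0.8948

0.8948


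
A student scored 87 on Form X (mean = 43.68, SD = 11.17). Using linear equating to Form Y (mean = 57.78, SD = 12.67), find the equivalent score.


slope = SD_Y / SD_X = 12.67 / 11.17 ~ 1.1343
intercept = mean_Y - slope * mean_X = 57.78 - (12.67 / 11.17) * 43.68 ~ 8.2343
Y = slope * X + intercept. To avoid rounding drift from the rounded slope/intercept, evaluate the equivalent form Y = mean_Y + SD_Y * (X - mean_X) / SD_X at full precision:
Y = 57.78 + 12.67 * (87 - 43.68) / 11.17
Y = 57.78 + 12.67 * 43.32 / 11.17
Y = 57.78 + 548.8644 / 11.17
Y = 57.78 + 49.1374
Y = 106.9174

106.9174


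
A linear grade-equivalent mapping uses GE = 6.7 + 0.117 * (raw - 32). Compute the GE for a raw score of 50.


raw - median = 50 - 32 = 18
slope * diff = 0.117 * 18 = 2.106
GE = 6.7 + 2.106
GE = 8.806

8.806


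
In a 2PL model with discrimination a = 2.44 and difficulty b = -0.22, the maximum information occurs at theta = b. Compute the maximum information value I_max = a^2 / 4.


For 2PL, max info at theta = b = -0.22
I_max = a^2 / 4 = 2.44^2 / 4
= 5.9536 / 4
I_max = 1.4884

1.4884


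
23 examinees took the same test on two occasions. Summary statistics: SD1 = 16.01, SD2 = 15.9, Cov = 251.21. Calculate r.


r = cov(X,Y) / (SD_X * SD_Y)
r = 251.21 / (16.01 * 15.9)
r = 251.21 / 254.559
r = 0.9868

0.9868


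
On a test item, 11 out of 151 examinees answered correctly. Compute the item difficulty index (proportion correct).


Item difficulty p = number correct / total examinees
p = 11 / 151
p = 0.0728

0.0728


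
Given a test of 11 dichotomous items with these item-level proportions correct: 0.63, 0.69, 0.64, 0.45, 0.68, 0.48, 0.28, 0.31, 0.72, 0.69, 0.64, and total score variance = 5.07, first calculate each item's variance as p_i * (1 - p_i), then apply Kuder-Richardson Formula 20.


For each item, compute p_i * q_i:
  Item 1: 0.63 * 0.37 = 0.2331
  Item 2: 0.69 * 0.31 = 0.2139
  Item 3: 0.64 * 0.36 = 0.2304
  Item 4: 0.45 * 0.55 = 0.2475
  Item 5: 0.68 * 0.32 = 0.2176
  Item 6: 0.48 * 0.52 = 0.2496
  Item 7: 0.28 * 0.72 = 0.2016
  Item 8: 0.31 * 0.69 = 0.2139
  Item 9: 0.72 * 0.28 = 0.2016
  Item 10: 0.69 * 0.31 = 0.2139
  Item 11: 0.64 * 0.36 = 0.2304
Sum(p_i * q_i) = 0.2331 + 0.2139 + 0.2304 + 0.2475 + 0.2176 + 0.2496 + 0.2016 + 0.2139 + 0.2016 + 0.2139 + 0.2304 = 2.4535
KR-20 = (k/(k-1)) * (1 - Sum(p_i*q_i) / Var_total)
= (11/10) * (1 - 2.4535/5.07)
= 1.1 * 0.5161
KR-20 = 0.5677

0.5677


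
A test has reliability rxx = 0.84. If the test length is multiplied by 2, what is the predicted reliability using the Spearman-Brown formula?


r_new = (n * rxx) / (1 + (n-1) * rxx)
r_new = (2 * 0.84) / (1 + 1 * 0.84)
r_new = 1.68 / 1.84
r_new = 0.913

0.913


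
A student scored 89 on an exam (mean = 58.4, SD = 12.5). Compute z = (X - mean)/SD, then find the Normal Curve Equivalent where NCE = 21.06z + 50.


z = (X - mean) / SD = (89 - 58.4) / 12.5
z = 30.6 / 12.5
z = 2.448
NCE = NCE = 21.06z + 50
Carry z at full precision (z = 30.6 / 12.5) into the conversion:
NCE = 21.06 * (30.6 / 12.5) + 50 = 644.436 / 12.5 + 50
NCE = 51.5549 + 50
NCE = 101.5549

101.5549


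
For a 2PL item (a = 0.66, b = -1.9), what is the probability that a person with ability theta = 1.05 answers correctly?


a*(theta - b) = 0.66 * (1.05 - -1.9) = 1.947
exp(-1.947) = 0.1427
P = 1 / (1 + 0.1427)
P = 0.8751

0.8751


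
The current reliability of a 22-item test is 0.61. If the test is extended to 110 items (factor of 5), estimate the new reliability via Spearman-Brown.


r_new = (n * rxx) / (1 + (n-1) * rxx)
r_new = (5 * 0.61) / (1 + 4 * 0.61)
r_new = 3.05 / 3.44
r_new = 0.8866

0.8866


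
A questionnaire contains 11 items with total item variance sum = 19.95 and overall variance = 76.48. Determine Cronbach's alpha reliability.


alpha = (k/(k-1)) * (1 - sum(si^2)/s_total^2)
= (11/10) * (1 - 19.95/76.48)
alpha = 0.8131

0.8131


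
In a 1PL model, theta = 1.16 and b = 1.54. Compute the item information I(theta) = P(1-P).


P = 1/(1+exp(-(1.16-1.54))) = 0.4061
I = P*(1-P) = 0.4061 * 0.5939
I = 0.2412

0.2412


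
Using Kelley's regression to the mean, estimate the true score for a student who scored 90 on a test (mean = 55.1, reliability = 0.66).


T_est = rxx * X + (1 - rxx) * mean
T_est = 0.66 * 90 + 0.34 * 55.1
T_est = 59.4 + 18.734
T_est = 78.134

78.134


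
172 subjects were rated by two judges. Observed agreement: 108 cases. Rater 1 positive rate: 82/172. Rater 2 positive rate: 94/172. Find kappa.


P_o = 108/172 = 0.627907
P_e = (82*94 + 90*78) / 29584 = 0.497837
kappa = (P_o - P_e) / (1 - P_e)
kappa = (0.627907 - 0.497837) / (1 - 0.497837)
kappa = 0.259

0.259


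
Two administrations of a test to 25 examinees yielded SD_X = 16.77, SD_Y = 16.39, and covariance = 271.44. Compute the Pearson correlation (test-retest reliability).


r = cov(X,Y) / (SD_X * SD_Y)
r = 271.44 / (16.77 * 16.39)
r = 271.44 / 274.8603
r = 0.9876

0.9876


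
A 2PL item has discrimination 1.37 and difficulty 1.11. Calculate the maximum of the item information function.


For 2PL, max info at theta = b = 1.11
I_max = a^2 / 4 = 1.37^2 / 4
= 1.8769 / 4
I_max = 0.4692

0.4692


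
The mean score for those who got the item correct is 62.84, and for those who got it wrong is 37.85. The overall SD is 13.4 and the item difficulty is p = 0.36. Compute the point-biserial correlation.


q = 1 - p = 0.64
rpb = ((M1 - M0) / SD) * sqrt(p * q)
rpb = ((62.84 - 37.85) / 13.4) * sqrt(0.36 * 0.64)
rpb = 0.8952

0.8952


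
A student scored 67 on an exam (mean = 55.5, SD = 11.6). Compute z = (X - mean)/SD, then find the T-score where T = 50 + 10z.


z = (X - mean) / SD = (67 - 55.5) / 11.6
z = 11.5 / 11.6
z = 0.9914
T-score = T = 50 + 10z
Carry z at full precision (z = 11.5 / 11.6) into the conversion:
T-score = 50 + 10 * (11.5 / 11.6) = 50 + 115 / 11.6
T-score = 50 + 9.9138
T-score = 59.9138

59.9138


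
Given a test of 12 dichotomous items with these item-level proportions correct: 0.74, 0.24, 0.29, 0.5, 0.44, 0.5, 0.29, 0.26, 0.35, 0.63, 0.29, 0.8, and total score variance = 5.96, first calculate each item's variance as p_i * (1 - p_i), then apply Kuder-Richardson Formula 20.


For each item, compute p_i * q_i:
  Item 1: 0.74 * 0.26 = 0.1924
  Item 2: 0.24 * 0.76 = 0.1824
  Item 3: 0.29 * 0.71 = 0.2059
  Item 4: 0.5 * 0.5 = 0.25
  Item 5: 0.44 * 0.56 = 0.2464
  Item 6: 0.5 * 0.5 = 0.25
  Item 7: 0.29 * 0.71 = 0.2059
  Item 8: 0.26 * 0.74 = 0.1924
  Item 9: 0.35 * 0.65 = 0.2275
  Item 10: 0.63 * 0.37 = 0.2331
  Item 11: 0.29 * 0.71 = 0.2059
  Item 12: 0.8 * 0.2 = 0.16
Sum(p_i * q_i) = 0.1924 + 0.1824 + 0.2059 + 0.25 + 0.2464 + 0.25 + 0.2059 + 0.1924 + 0.2275 + 0.2331 + 0.2059 + 0.16 = 2.5519
KR-20 = (k/(k-1)) * (1 - Sum(p_i*q_i) / Var_total)
= (12/11) * (1 - 2.5519/5.96)
= 1.0909 * 0.5718
KR-20 = 0.6238

0.6238


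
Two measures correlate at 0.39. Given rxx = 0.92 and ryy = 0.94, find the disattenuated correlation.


r_corrected = rxy / sqrt(rxx * ryy)
= 0.39 / sqrt(0.92 * 0.94)
= 0.39 / sqrt(0.8648)
= 0.39 / 0.929946
r_corrected = 0.4194

0.4194


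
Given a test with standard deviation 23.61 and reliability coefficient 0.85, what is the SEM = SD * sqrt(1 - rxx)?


SEM = SD * sqrt(1 - rxx)
SEM = 23.61 * sqrt(1 - 0.85)
SEM = 23.61 * sqrt(0.15) = 23.61 * 0.387298
SEM = 9.1441

9.1441


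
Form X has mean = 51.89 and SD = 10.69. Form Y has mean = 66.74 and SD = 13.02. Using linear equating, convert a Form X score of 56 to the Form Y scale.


slope = SD_Y / SD_X = 13.02 / 10.69 ~ 1.218
intercept = mean_Y - slope * mean_X = 66.74 - (13.02 / 10.69) * 51.89 ~ 3.54
Y = slope * X + intercept. To avoid rounding drift from the rounded slope/intercept, evaluate the equivalent form Y = mean_Y + SD_Y * (X - mean_X) / SD_X at full precision:
Y = 66.74 + 13.02 * (56 - 51.89) / 10.69
Y = 66.74 + 13.02 * 4.11 / 10.69
Y = 66.74 + 53.5122 / 10.69
Y = 66.74 + 5.0058
Y = 71.7458

71.7458


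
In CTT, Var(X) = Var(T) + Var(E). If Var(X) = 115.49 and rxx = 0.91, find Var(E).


var_true = rxx * var_obs = 0.91 * 115.49 = 105.0959
var_error = var_obs - var_true
var_error = 115.49 - 105.0959
var_error = 10.3941

10.3941


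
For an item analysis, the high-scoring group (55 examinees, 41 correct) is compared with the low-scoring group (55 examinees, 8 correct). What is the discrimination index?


p_upper = 41/55 = 0.7455
p_lower = 8/55 = 0.1455
D = 0.7455 - 0.1455 = 0.6

0.6


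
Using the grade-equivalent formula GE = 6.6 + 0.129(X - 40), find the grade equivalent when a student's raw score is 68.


raw - median = 68 - 40 = 28
slope * diff = 0.129 * 28 = 3.612
GE = 6.6 + 3.612
GE = 10.212

10.212


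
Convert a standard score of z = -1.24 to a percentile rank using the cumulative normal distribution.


CDF(z) = 0.5 * (1 + erf(z/sqrt(2)))
erf(-0.8768) = -0.785
CDF = 0.1075
Percentile rank = 0.1075 * 100 = 10.75

10.75


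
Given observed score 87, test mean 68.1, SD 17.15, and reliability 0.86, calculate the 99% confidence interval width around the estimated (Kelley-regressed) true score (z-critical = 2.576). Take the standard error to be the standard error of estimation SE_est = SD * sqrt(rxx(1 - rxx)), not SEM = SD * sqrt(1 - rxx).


True score estimate = 0.86*87 + 0.14*68.1 = 84.354
SE_est = SD * sqrt(rxx * (1 - rxx)) = 17.15 * sqrt(0.86 * 0.14) = 17.15 * sqrt(0.1204) = 5.950828
CI = T_est +/- z * SE_est, so width = 2 * z * SE_est = 2 * 2.576 * 5.950828
Width = 30.6587

30.6587


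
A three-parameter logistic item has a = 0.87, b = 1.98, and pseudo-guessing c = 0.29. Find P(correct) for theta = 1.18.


logit = 0.87*(1.18 - 1.98) = -0.696
P* = 1/(1 + exp(--0.696)) = 0.3327
P = 0.29 + (1 - 0.29) * 0.3327
P = 0.5262

0.5262


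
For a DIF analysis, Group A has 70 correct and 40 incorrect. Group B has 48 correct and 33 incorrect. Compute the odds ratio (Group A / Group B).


Odds_A = 70/40 = 1.75
Odds_B = 48/33 = 1.4545
OR = Odds_A / Odds_B = 1.75 / 1.4545
Exactly, OR = (70 * 33) / (40 * 48) = 2310 / 1920
OR = 1.2031

1.2031


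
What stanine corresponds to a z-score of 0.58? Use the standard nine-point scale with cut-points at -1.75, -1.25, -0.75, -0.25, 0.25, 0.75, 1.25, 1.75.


Stanine boundaries: [-1.75, -1.25, -0.75, -0.25, 0.25, 0.75, 1.25, 1.75]
z = 0.58
Check each boundary:
  z >= -1.75 -> could be stanine 2
  z >= -1.25 -> could be stanine 3
  z >= -0.75 -> could be stanine 4
  z >= -0.25 -> could be stanine 5
  z >= 0.25 -> could be stanine 6
  z < 0.75
  z < 1.25
  z < 1.75
Highest qualifying boundary gives stanine = 6

6


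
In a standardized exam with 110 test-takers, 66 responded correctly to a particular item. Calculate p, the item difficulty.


Item difficulty p = number correct / total examinees
p = 66 / 110
p = 0.6

0.6


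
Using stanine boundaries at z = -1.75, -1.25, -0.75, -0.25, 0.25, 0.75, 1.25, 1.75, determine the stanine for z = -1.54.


Stanine boundaries: [-1.75, -1.25, -0.75, -0.25, 0.25, 0.75, 1.25, 1.75]
z = -1.54
Check each boundary:
  z >= -1.75 -> could be stanine 2
  z < -1.25
  z < -0.75
  z < -0.25
  z < 0.25
  z < 0.75
  z < 1.25
  z < 1.75
Highest qualifying boundary gives stanine = 2

2


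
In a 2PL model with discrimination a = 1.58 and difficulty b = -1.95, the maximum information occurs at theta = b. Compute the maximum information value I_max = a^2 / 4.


For 2PL, max info at theta = b = -1.95
I_max = a^2 / 4 = 1.58^2 / 4
= 2.4964 / 4
I_max = 0.6241

0.6241


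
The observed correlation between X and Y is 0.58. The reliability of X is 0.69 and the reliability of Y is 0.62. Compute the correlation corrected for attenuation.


r_corrected = rxy / sqrt(rxx * ryy)
= 0.58 / sqrt(0.69 * 0.62)
= 0.58 / sqrt(0.4278)
= 0.58 / 0.654064
r_corrected = 0.8868

0.8868


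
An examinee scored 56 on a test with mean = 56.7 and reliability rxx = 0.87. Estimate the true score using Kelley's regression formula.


T_est = rxx * X + (1 - rxx) * mean
T_est = 0.87 * 56 + 0.13 * 56.7
T_est = 48.72 + 7.371
T_est = 56.091

56.091
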